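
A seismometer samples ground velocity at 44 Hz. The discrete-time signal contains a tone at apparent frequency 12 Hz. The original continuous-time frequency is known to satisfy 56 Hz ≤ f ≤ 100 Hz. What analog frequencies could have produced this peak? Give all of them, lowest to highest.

56 Hz, 76 Hz, 100 Hz

Frequencies that alias to 12 Hz are k·fs ± 12 Hz for integer k ≥ 0.
k=0: 12 Hz.
k=1: 32 Hz, 56 Hz.
k=2: 76 Hz, 100 Hz.
k=3: 120 Hz, 144 Hz.
Within [56 Hz, 100 Hz]: 56 Hz, 76 Hz, 100 Hz.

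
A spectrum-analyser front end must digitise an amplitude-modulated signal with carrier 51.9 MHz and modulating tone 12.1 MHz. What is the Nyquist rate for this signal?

128 MHz

AM sidebands sit at fc ± fm = 39.8 MHz and 64 MHz.
Highest-frequency component: 64 MHz.
Nyquist rate = 2 × 64 MHz = 128 MHz.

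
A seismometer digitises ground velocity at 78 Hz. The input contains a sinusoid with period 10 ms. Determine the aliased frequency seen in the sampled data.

22 Hz

T = 10 ms → f = 1/T = 100 Hz.
100 Hz mod fs = 22 Hz.
22 Hz ≤ fs/2 = 39 Hz, appears at 22 Hz.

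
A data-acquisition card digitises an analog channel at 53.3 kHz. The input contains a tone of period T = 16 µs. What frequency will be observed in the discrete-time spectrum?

9.2 kHz

T = 16 µs → f = 1/T = 62.5 kHz.
62.5 kHz mod fs = 9.2 kHz.
9.2 kHz ≤ fs/2 = 26.65 kHz, appears at 9.2 kHz.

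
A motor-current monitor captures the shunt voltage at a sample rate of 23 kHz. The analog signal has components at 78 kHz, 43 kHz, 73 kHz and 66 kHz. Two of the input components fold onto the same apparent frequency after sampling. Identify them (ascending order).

43 kHz, 66 kHz

fs/2 = 11.5 kHz.
78 kHz mod fs = 9 kHz.
9 kHz ≤ fs/2 = 11.5 kHz, appears at 9 kHz.
43 kHz mod fs = 20 kHz.
20 kHz > fs/2 = 11.5 kHz, folds to fs − 20 kHz = 3 kHz.
73 kHz mod fs = 4 kHz.
4 kHz ≤ fs/2 = 11.5 kHz, appears at 4 kHz.
66 kHz mod fs = 20 kHz.
20 kHz > fs/2 = 11.5 kHz, folds to fs − 20 kHz = 3 kHz.
43 kHz and 66 kHz both map to 3 kHz.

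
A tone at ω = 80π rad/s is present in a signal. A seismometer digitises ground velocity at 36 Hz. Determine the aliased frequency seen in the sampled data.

ω = 80π rad/s → f = ω/(2π) = 40 Hz.
40 Hz mod fs = 4 Hz.
4 Hz ≤ fs/2 = 18 Hz, appears at 4 Hz.

4 Hz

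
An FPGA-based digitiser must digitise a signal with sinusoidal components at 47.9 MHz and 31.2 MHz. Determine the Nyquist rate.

Highest-frequency component: 47.9 MHz.
Nyquist rate = 2 × 47.9 MHz = 95.8 MHz.

95.8 MHz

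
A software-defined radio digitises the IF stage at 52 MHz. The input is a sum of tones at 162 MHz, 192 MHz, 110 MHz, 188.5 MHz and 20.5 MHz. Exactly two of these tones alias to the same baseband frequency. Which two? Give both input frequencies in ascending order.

110 MHz, 162 MHz

fs/2 = 26 MHz.
162 MHz mod fs = 6 MHz.
6 MHz ≤ fs/2 = 26 MHz, appears at 6 MHz.
192 MHz mod fs = 36 MHz.
36 MHz > fs/2 = 26 MHz, folds to fs − 36 MHz = 16 MHz.
110 MHz mod fs = 6 MHz.
6 MHz ≤ fs/2 = 26 MHz, appears at 6 MHz.
188.5 MHz mod fs = 32.5 MHz.
32.5 MHz > fs/2 = 26 MHz, folds to fs − 32.5 MHz = 19.5 MHz.
20.5 MHz ≤ fs/2 = 26 MHz, passes unchanged.
110 MHz and 162 MHz both map to 6 MHz.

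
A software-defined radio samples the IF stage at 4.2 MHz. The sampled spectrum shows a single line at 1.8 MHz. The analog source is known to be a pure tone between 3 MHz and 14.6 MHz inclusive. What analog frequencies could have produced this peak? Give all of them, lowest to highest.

Frequencies that alias to 1.8 MHz are k·fs ± 1.8 MHz for integer k ≥ 0.
k=0: 1.8 MHz.
k=1: 2.4 MHz, 6 MHz.
k=2: 6.6 MHz, 10.2 MHz.
k=3: 10.8 MHz, 14.4 MHz.
k=4: 15 MHz, 18.6 MHz.
Within [3 MHz, 14.6 MHz]: 6 MHz, 6.6 MHz, 10.2 MHz, 10.8 MHz, 14.4 MHz.

6 MHz, 6.6 MHz, 10.2 MHz, 10.8 MHz, 14.4 MHz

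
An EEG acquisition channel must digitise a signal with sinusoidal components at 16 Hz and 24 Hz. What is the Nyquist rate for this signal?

Highest-frequency component: 24 Hz.
Nyquist rate = 2 × 24 Hz = 48 Hz.

48 Hz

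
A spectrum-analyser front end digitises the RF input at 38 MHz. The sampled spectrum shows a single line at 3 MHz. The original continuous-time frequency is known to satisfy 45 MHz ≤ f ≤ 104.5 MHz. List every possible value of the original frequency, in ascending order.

73 MHz, 79 MHz

Frequencies that alias to 3 MHz are k·fs ± 3 MHz for integer k ≥ 0.
k=0: 3 MHz.
k=1: 35 MHz, 41 MHz.
k=2: 73 MHz, 79 MHz.
k=3: 111 MHz, 117 MHz.
Within [45 MHz, 104.5 MHz]: 73 MHz, 79 MHz.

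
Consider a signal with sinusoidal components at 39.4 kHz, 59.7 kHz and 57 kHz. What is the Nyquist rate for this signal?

119.4 kHz

Highest-frequency component: 59.7 kHz.
Nyquist rate = 2 × 59.7 kHz = 119.4 kHz.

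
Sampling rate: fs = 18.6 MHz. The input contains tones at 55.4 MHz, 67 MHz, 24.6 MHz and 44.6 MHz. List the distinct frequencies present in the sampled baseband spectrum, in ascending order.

fs/2 = 9.3 MHz.
55.4 MHz mod fs = 18.2 MHz.
18.2 MHz > fs/2 = 9.3 MHz, folds to fs − 18.2 MHz = 0.4 MHz.
67 MHz mod fs = 11.2 MHz.
11.2 MHz > fs/2 = 9.3 MHz, folds to fs − 11.2 MHz = 7.4 MHz.
24.6 MHz mod fs = 6 MHz.
6 MHz ≤ fs/2 = 9.3 MHz, appears at 6 MHz.
44.6 MHz mod fs = 7.4 MHz.
7.4 MHz ≤ fs/2 = 9.3 MHz, appears at 7.4 MHz.
Distinct values: {0.4 MHz, 6 MHz, 7.4 MHz}.

0.4 MHz, 6 MHz, 7.4 MHz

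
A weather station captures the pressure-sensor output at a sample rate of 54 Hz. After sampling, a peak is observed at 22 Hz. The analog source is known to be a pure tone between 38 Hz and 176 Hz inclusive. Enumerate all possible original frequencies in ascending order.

76 Hz, 86 Hz, 130 Hz, 140 Hz

Frequencies that alias to 22 Hz are k·fs ± 22 Hz for integer k ≥ 0.
k=0: 22 Hz.
k=1: 32 Hz, 76 Hz.
k=2: 86 Hz, 130 Hz.
k=3: 140 Hz, 184 Hz.
k=4: 194 Hz, 238 Hz.
Within [38 Hz, 176 Hz]: 76 Hz, 86 Hz, 130 Hz, 140 Hz.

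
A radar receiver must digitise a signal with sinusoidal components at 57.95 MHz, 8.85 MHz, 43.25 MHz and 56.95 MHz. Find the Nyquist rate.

115.9 MHz

Highest-frequency component: 57.95 MHz.
Nyquist rate = 2 × 57.95 MHz = 115.9 MHz.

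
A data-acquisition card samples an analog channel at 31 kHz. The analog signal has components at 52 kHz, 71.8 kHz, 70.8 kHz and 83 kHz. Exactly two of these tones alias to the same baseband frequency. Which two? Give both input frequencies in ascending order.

52 kHz, 83 kHz

fs/2 = 15.5 kHz.
52 kHz mod fs = 21 kHz.
21 kHz > fs/2 = 15.5 kHz, folds to fs − 21 kHz = 10 kHz.
71.8 kHz mod fs = 9.8 kHz.
9.8 kHz ≤ fs/2 = 15.5 kHz, appears at 9.8 kHz.
70.8 kHz mod fs = 8.8 kHz.
8.8 kHz ≤ fs/2 = 15.5 kHz, appears at 8.8 kHz.
83 kHz mod fs = 21 kHz.
21 kHz > fs/2 = 15.5 kHz, folds to fs − 21 kHz = 10 kHz.
52 kHz and 83 kHz both map to 10 kHz.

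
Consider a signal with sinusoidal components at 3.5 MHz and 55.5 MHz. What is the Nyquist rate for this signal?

Highest-frequency component: 55.5 MHz.
Nyquist rate = 2 × 55.5 MHz = 111 MHz.

111 MHz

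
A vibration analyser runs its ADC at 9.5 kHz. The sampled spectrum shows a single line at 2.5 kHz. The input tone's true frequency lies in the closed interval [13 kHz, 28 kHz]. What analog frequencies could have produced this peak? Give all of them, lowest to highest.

Frequencies that alias to 2.5 kHz are k·fs ± 2.5 kHz for integer k ≥ 0.
k=0: 2.5 kHz.
k=1: 7 kHz, 12 kHz.
k=2: 16.5 kHz, 21.5 kHz.
k=3: 26 kHz, 31 kHz.
k=4: 35.5 kHz, 40.5 kHz.
Within [13 kHz, 28 kHz]: 16.5 kHz, 21.5 kHz, 26 kHz.

16.5 kHz, 21.5 kHz, 26 kHz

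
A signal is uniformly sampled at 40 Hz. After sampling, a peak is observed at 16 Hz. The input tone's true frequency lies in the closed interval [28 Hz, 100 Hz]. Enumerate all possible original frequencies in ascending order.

56 Hz, 64 Hz, 96 Hz

Frequencies that alias to 16 Hz are k·fs ± 16 Hz for integer k ≥ 0.
k=0: 16 Hz.
k=1: 24 Hz, 56 Hz.
k=2: 64 Hz, 96 Hz.
k=3: 104 Hz, 136 Hz.
Within [28 Hz, 100 Hz]: 56 Hz, 64 Hz, 96 Hz.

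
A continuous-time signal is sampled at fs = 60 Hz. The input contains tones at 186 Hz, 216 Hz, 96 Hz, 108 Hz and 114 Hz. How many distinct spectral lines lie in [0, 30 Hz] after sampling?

3

fs/2 = 30 Hz.
186 Hz mod fs = 6 Hz.
6 Hz ≤ fs/2 = 30 Hz, appears at 6 Hz.
216 Hz mod fs = 36 Hz.
36 Hz > fs/2 = 30 Hz, folds to fs − 36 Hz = 24 Hz.
96 Hz mod fs = 36 Hz.
36 Hz > fs/2 = 30 Hz, folds to fs − 36 Hz = 24 Hz.
108 Hz mod fs = 48 Hz.
48 Hz > fs/2 = 30 Hz, folds to fs − 48 Hz = 12 Hz.
114 Hz mod fs = 54 Hz.
54 Hz > fs/2 = 30 Hz, folds to fs − 54 Hz = 6 Hz.
Distinct values: {6 Hz, 12 Hz, 24 Hz} → 3.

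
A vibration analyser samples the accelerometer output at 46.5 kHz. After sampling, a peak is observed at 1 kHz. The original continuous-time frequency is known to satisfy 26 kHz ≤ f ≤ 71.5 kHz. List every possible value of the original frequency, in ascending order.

Frequencies that alias to 1 kHz are k·fs ± 1 kHz for integer k ≥ 0.
k=0: 1 kHz.
k=1: 45.5 kHz, 47.5 kHz.
k=2: 92 kHz, 94 kHz.
Within [26 kHz, 71.5 kHz]: 45.5 kHz, 47.5 kHz.

45.5 kHz, 47.5 kHz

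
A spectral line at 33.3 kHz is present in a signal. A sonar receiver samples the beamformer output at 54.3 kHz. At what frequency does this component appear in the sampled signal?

33.3 kHz > fs/2 = 27.15 kHz, folds to fs − 33.3 kHz = 21 kHz.

21 kHz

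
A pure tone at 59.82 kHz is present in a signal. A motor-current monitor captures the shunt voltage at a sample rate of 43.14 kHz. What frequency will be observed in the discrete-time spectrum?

59.82 kHz mod fs = 16.68 kHz.
16.68 kHz ≤ fs/2 = 21.57 kHz, appears at 16.68 kHz.

16.68 kHz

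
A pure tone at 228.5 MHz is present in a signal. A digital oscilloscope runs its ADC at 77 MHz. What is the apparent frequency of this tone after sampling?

228.5 MHz mod fs = 74.5 MHz.
74.5 MHz > fs/2 = 38.5 MHz, folds to fs − 74.5 MHz = 2.5 MHz.

2.5 MHz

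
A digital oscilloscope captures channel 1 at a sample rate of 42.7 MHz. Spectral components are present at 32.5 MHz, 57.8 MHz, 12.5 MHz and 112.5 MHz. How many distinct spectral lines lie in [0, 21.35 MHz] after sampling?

4

fs/2 = 21.35 MHz.
32.5 MHz > fs/2 = 21.35 MHz, folds to fs − 32.5 MHz = 10.2 MHz.
57.8 MHz mod fs = 15.1 MHz.
15.1 MHz ≤ fs/2 = 21.35 MHz, appears at 15.1 MHz.
12.5 MHz ≤ fs/2 = 21.35 MHz, passes unchanged.
112.5 MHz mod fs = 27.1 MHz.
27.1 MHz > fs/2 = 21.35 MHz, folds to fs − 27.1 MHz = 15.6 MHz.
Distinct values: {10.2 MHz, 12.5 MHz, 15.1 MHz, 15.6 MHz} → 4.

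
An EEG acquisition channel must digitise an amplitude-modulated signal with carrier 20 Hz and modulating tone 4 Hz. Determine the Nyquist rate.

48 Hz

AM sidebands sit at fc ± fm = 16 Hz and 24 Hz.
Highest-frequency component: 24 Hz.
Nyquist rate = 2 × 24 Hz = 48 Hz.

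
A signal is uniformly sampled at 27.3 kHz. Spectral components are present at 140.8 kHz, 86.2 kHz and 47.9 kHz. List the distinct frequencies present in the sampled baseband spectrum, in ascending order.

fs/2 = 13.65 kHz.
140.8 kHz mod fs = 4.3 kHz.
4.3 kHz ≤ fs/2 = 13.65 kHz, appears at 4.3 kHz.
86.2 kHz mod fs = 4.3 kHz.
4.3 kHz ≤ fs/2 = 13.65 kHz, appears at 4.3 kHz.
47.9 kHz mod fs = 20.6 kHz.
20.6 kHz > fs/2 = 13.65 kHz, folds to fs − 20.6 kHz = 6.7 kHz.
Distinct values: {4.3 kHz, 6.7 kHz}.

4.3 kHz, 6.7 kHz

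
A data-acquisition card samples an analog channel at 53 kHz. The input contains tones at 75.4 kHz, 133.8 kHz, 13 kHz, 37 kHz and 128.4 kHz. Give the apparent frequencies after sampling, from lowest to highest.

13 kHz, 16 kHz, 22.4 kHz, 25.2 kHz

fs/2 = 26.5 kHz.
75.4 kHz mod fs = 22.4 kHz.
22.4 kHz ≤ fs/2 = 26.5 kHz, appears at 22.4 kHz.
133.8 kHz mod fs = 27.8 kHz.
27.8 kHz > fs/2 = 26.5 kHz, folds to fs − 27.8 kHz = 25.2 kHz.
13 kHz ≤ fs/2 = 26.5 kHz, passes unchanged.
37 kHz > fs/2 = 26.5 kHz, folds to fs − 37 kHz = 16 kHz.
128.4 kHz mod fs = 22.4 kHz.
22.4 kHz ≤ fs/2 = 26.5 kHz, appears at 22.4 kHz.
Distinct values: {13 kHz, 16 kHz, 22.4 kHz, 25.2 kHz}.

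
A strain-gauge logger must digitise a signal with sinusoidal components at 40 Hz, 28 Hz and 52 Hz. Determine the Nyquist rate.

Highest-frequency component: 52 Hz.
Nyquist rate = 2 × 52 Hz = 104 Hz.

104 Hz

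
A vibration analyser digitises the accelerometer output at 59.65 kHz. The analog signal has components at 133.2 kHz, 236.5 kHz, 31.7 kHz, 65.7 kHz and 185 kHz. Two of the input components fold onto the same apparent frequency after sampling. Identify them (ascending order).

65.7 kHz, 185 kHz

fs/2 = 29.825 kHz.
133.2 kHz mod fs = 13.9 kHz.
13.9 kHz ≤ fs/2 = 29.825 kHz, appears at 13.9 kHz.
236.5 kHz mod fs = 57.55 kHz.
57.55 kHz > fs/2 = 29.825 kHz, folds to fs − 57.55 kHz = 2.1 kHz.
31.7 kHz > fs/2 = 29.825 kHz, folds to fs − 31.7 kHz = 27.95 kHz.
65.7 kHz mod fs = 6.05 kHz.
6.05 kHz ≤ fs/2 = 29.825 kHz, appears at 6.05 kHz.
185 kHz mod fs = 6.05 kHz.
6.05 kHz ≤ fs/2 = 29.825 kHz, appears at 6.05 kHz.
65.7 kHz and 185 kHz both map to 6.05 kHz.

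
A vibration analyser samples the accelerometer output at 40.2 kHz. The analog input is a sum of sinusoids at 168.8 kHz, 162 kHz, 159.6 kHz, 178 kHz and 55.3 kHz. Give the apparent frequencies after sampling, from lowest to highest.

fs/2 = 20.1 kHz.
168.8 kHz mod fs = 8 kHz.
8 kHz ≤ fs/2 = 20.1 kHz, appears at 8 kHz.
162 kHz mod fs = 1.2 kHz.
1.2 kHz ≤ fs/2 = 20.1 kHz, appears at 1.2 kHz.
159.6 kHz mod fs = 39 kHz.
39 kHz > fs/2 = 20.1 kHz, folds to fs − 39 kHz = 1.2 kHz.
178 kHz mod fs = 17.2 kHz.
17.2 kHz ≤ fs/2 = 20.1 kHz, appears at 17.2 kHz.
55.3 kHz mod fs = 15.1 kHz.
15.1 kHz ≤ fs/2 = 20.1 kHz, appears at 15.1 kHz.
Distinct values: {1.2 kHz, 8 kHz, 15.1 kHz, 17.2 kHz}.

1.2 kHz, 8 kHz, 15.1 kHz, 17.2 kHz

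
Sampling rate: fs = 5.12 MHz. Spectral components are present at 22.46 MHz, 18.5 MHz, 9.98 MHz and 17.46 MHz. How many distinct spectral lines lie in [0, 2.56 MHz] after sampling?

3

fs/2 = 2.56 MHz.
22.46 MHz mod fs = 1.98 MHz.
1.98 MHz ≤ fs/2 = 2.56 MHz, appears at 1.98 MHz.
18.5 MHz mod fs = 3.14 MHz.
3.14 MHz > fs/2 = 2.56 MHz, folds to fs − 3.14 MHz = 1.98 MHz.
9.98 MHz mod fs = 4.86 MHz.
4.86 MHz > fs/2 = 2.56 MHz, folds to fs − 4.86 MHz = 0.26 MHz.
17.46 MHz mod fs = 2.1 MHz.
2.1 MHz ≤ fs/2 = 2.56 MHz, appears at 2.1 MHz.
Distinct values: {0.26 MHz, 1.98 MHz, 2.1 MHz} → 3.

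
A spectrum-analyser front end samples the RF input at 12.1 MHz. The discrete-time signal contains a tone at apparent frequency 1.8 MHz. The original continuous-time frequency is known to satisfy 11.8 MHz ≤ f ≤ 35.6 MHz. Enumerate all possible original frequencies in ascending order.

13.9 MHz, 22.4 MHz, 26 MHz, 34.5 MHz

Frequencies that alias to 1.8 MHz are k·fs ± 1.8 MHz for integer k ≥ 0.
k=0: 1.8 MHz.
k=1: 10.3 MHz, 13.9 MHz.
k=2: 22.4 MHz, 26 MHz.
k=3: 34.5 MHz, 38.1 MHz.
k=4: 46.6 MHz, 50.2 MHz.
Within [11.8 MHz, 35.6 MHz]: 13.9 MHz, 22.4 MHz, 26 MHz, 34.5 MHz.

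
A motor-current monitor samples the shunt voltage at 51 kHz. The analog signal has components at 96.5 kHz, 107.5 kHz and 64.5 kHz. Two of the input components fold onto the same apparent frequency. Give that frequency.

5.5 kHz

fs/2 = 25.5 kHz.
96.5 kHz mod fs = 45.5 kHz.
45.5 kHz > fs/2 = 25.5 kHz, folds to fs − 45.5 kHz = 5.5 kHz.
107.5 kHz mod fs = 5.5 kHz.
5.5 kHz ≤ fs/2 = 25.5 kHz, appears at 5.5 kHz.
64.5 kHz mod fs = 13.5 kHz.
13.5 kHz ≤ fs/2 = 25.5 kHz, appears at 13.5 kHz.
96.5 kHz and 107.5 kHz both map to 5.5 kHz.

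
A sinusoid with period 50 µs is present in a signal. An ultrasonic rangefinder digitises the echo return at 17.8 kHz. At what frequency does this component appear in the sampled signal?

T = 50 µs → f = 1/T = 20 kHz.
20 kHz mod fs = 2.2 kHz.
2.2 kHz ≤ fs/2 = 8.9 kHz, appears at 2.2 kHz.

2.2 kHz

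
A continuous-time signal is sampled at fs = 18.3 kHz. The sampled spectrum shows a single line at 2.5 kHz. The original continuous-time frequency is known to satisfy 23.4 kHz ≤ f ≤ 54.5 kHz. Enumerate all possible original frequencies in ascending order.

34.1 kHz, 39.1 kHz, 52.4 kHz

Frequencies that alias to 2.5 kHz are k·fs ± 2.5 kHz for integer k ≥ 0.
k=0: 2.5 kHz.
k=1: 15.8 kHz, 20.8 kHz.
k=2: 34.1 kHz, 39.1 kHz.
k=3: 52.4 kHz, 57.4 kHz.
k=4: 70.7 kHz, 75.7 kHz.
Within [23.4 kHz, 54.5 kHz]: 34.1 kHz, 39.1 kHz, 52.4 kHz.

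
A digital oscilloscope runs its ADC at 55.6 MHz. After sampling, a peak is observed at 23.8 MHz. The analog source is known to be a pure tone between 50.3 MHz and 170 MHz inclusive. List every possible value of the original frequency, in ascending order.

Frequencies that alias to 23.8 MHz are k·fs ± 23.8 MHz for integer k ≥ 0.
k=0: 23.8 MHz.
k=1: 31.8 MHz, 79.4 MHz.
k=2: 87.4 MHz, 135 MHz.
k=3: 143 MHz, 190.6 MHz.
k=4: 198.6 MHz, 246.2 MHz.
Within [50.3 MHz, 170 MHz]: 79.4 MHz, 87.4 MHz, 135 MHz, 143 MHz.

79.4 MHz, 87.4 MHz, 135 MHz, 143 MHz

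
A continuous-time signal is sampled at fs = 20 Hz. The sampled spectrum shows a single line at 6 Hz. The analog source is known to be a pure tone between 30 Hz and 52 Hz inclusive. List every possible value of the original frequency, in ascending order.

34 Hz, 46 Hz

Frequencies that alias to 6 Hz are k·fs ± 6 Hz for integer k ≥ 0.
k=0: 6 Hz.
k=1: 14 Hz, 26 Hz.
k=2: 34 Hz, 46 Hz.
k=3: 54 Hz, 66 Hz.
Within [30 Hz, 52 Hz]: 34 Hz, 46 Hz.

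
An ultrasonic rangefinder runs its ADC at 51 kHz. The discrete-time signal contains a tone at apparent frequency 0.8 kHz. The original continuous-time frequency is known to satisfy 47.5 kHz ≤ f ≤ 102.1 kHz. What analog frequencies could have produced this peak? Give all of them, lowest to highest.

Frequencies that alias to 0.8 kHz are k·fs ± 0.8 kHz for integer k ≥ 0.
k=0: 0.8 kHz.
k=1: 50.2 kHz, 51.8 kHz.
k=2: 101.2 kHz, 102.8 kHz.
k=3: 152.2 kHz, 153.8 kHz.
Within [47.5 kHz, 102.1 kHz]: 50.2 kHz, 51.8 kHz, 101.2 kHz.

50.2 kHz, 51.8 kHz, 101.2 kHz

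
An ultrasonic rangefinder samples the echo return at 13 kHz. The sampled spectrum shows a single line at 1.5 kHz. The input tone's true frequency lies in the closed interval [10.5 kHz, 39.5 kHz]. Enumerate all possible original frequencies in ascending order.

11.5 kHz, 14.5 kHz, 24.5 kHz, 27.5 kHz, 37.5 kHz

Frequencies that alias to 1.5 kHz are k·fs ± 1.5 kHz for integer k ≥ 0.
k=0: 1.5 kHz.
k=1: 11.5 kHz, 14.5 kHz.
k=2: 24.5 kHz, 27.5 kHz.
k=3: 37.5 kHz, 40.5 kHz.
k=4: 50.5 kHz, 53.5 kHz.
Within [10.5 kHz, 39.5 kHz]: 11.5 kHz, 14.5 kHz, 24.5 kHz, 27.5 kHz, 37.5 kHz.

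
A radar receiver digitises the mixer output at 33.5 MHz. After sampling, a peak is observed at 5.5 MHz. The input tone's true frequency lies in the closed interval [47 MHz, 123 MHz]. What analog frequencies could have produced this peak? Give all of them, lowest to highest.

Frequencies that alias to 5.5 MHz are k·fs ± 5.5 MHz for integer k ≥ 0.
k=0: 5.5 MHz.
k=1: 28 MHz, 39 MHz.
k=2: 61.5 MHz, 72.5 MHz.
k=3: 95 MHz, 106 MHz.
k=4: 128.5 MHz, 139.5 MHz.
Within [47 MHz, 123 MHz]: 61.5 MHz, 72.5 MHz, 95 MHz, 106 MHz.

61.5 MHz, 72.5 MHz, 95 MHz, 106 MHz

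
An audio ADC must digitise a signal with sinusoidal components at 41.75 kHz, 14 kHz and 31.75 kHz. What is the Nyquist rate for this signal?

Highest-frequency component: 41.75 kHz.
Nyquist rate = 2 × 41.75 kHz = 83.5 kHz.

83.5 kHz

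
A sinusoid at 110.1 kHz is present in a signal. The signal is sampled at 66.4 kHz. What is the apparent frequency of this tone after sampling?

22.7 kHz

110.1 kHz mod fs = 43.7 kHz.
43.7 kHz > fs/2 = 33.2 kHz, folds to fs − 43.7 kHz = 22.7 kHz.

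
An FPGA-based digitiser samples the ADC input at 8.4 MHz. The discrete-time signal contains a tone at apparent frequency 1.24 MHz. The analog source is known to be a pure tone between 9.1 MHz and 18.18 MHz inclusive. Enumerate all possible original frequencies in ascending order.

9.64 MHz, 15.56 MHz, 18.04 MHz

Frequencies that alias to 1.24 MHz are k·fs ± 1.24 MHz for integer k ≥ 0.
k=0: 1.24 MHz.
k=1: 7.16 MHz, 9.64 MHz.
k=2: 15.56 MHz, 18.04 MHz.
k=3: 23.96 MHz, 26.44 MHz.
Within [9.1 MHz, 18.18 MHz]: 9.64 MHz, 15.56 MHz, 18.04 MHz.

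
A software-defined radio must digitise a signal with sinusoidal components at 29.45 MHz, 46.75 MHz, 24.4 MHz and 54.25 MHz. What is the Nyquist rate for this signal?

108.5 MHz

Highest-frequency component: 54.25 MHz.
Nyquist rate = 2 × 54.25 MHz = 108.5 MHz.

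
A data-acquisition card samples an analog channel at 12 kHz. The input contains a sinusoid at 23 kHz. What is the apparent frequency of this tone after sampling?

23 kHz mod fs = 11 kHz.
11 kHz > fs/2 = 6 kHz, folds to fs − 11 kHz = 1 kHz.

1 kHz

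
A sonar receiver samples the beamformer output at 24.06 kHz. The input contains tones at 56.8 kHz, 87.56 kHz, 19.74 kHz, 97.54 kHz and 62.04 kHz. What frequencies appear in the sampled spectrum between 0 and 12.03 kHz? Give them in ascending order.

fs/2 = 12.03 kHz.
56.8 kHz mod fs = 8.68 kHz.
8.68 kHz ≤ fs/2 = 12.03 kHz, appears at 8.68 kHz.
87.56 kHz mod fs = 15.38 kHz.
15.38 kHz > fs/2 = 12.03 kHz, folds to fs − 15.38 kHz = 8.68 kHz.
19.74 kHz > fs/2 = 12.03 kHz, folds to fs − 19.74 kHz = 4.32 kHz.
97.54 kHz mod fs = 1.3 kHz.
1.3 kHz ≤ fs/2 = 12.03 kHz, appears at 1.3 kHz.
62.04 kHz mod fs = 13.92 kHz.
13.92 kHz > fs/2 = 12.03 kHz, folds to fs − 13.92 kHz = 10.14 kHz.
Distinct values: {1.3 kHz, 4.32 kHz, 8.68 kHz, 10.14 kHz}.

1.3 kHz, 4.32 kHz, 8.68 kHz, 10.14 kHz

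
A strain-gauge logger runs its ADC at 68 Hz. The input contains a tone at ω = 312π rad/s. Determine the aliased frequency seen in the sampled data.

ω = 312π rad/s → f = ω/(2π) = 156 Hz.
156 Hz mod fs = 20 Hz.
20 Hz ≤ fs/2 = 34 Hz, appears at 20 Hz.

20 Hz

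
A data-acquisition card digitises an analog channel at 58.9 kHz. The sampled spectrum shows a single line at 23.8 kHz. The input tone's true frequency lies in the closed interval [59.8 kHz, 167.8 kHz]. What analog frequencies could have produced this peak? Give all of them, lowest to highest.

82.7 kHz, 94 kHz, 141.6 kHz, 152.9 kHz

Frequencies that alias to 23.8 kHz are k·fs ± 23.8 kHz for integer k ≥ 0.
k=0: 23.8 kHz.
k=1: 35.1 kHz, 82.7 kHz.
k=2: 94 kHz, 141.6 kHz.
k=3: 152.9 kHz, 200.5 kHz.
k=4: 211.8 kHz, 259.4 kHz.
Within [59.8 kHz, 167.8 kHz]: 82.7 kHz, 94 kHz, 141.6 kHz, 152.9 kHz.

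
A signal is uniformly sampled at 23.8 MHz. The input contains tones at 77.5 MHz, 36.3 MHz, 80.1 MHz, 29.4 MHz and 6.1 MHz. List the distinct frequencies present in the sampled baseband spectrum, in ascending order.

fs/2 = 11.9 MHz.
77.5 MHz mod fs = 6.1 MHz.
6.1 MHz ≤ fs/2 = 11.9 MHz, appears at 6.1 MHz.
36.3 MHz mod fs = 12.5 MHz.
12.5 MHz > fs/2 = 11.9 MHz, folds to fs − 12.5 MHz = 11.3 MHz.
80.1 MHz mod fs = 8.7 MHz.
8.7 MHz ≤ fs/2 = 11.9 MHz, appears at 8.7 MHz.
29.4 MHz mod fs = 5.6 MHz.
5.6 MHz ≤ fs/2 = 11.9 MHz, appears at 5.6 MHz.
6.1 MHz ≤ fs/2 = 11.9 MHz, passes unchanged.
Distinct values: {5.6 MHz, 6.1 MHz, 8.7 MHz, 11.3 MHz}.

5.6 MHz, 6.1 MHz, 8.7 MHz, 11.3 MHz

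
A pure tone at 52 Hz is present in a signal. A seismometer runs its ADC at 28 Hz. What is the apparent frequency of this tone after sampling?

4 Hz

52 Hz mod fs = 24 Hz.
24 Hz > fs/2 = 14 Hz, folds to fs − 24 Hz = 4 Hz.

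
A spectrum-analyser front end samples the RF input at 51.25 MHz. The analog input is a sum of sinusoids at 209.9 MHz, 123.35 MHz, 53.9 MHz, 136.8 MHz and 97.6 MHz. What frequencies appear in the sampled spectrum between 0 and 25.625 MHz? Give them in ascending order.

fs/2 = 25.625 MHz.
209.9 MHz mod fs = 4.9 MHz.
4.9 MHz ≤ fs/2 = 25.625 MHz, appears at 4.9 MHz.
123.35 MHz mod fs = 20.85 MHz.
20.85 MHz ≤ fs/2 = 25.625 MHz, appears at 20.85 MHz.
53.9 MHz mod fs = 2.65 MHz.
2.65 MHz ≤ fs/2 = 25.625 MHz, appears at 2.65 MHz.
136.8 MHz mod fs = 34.3 MHz.
34.3 MHz > fs/2 = 25.625 MHz, folds to fs − 34.3 MHz = 16.95 MHz.
97.6 MHz mod fs = 46.35 MHz.
46.35 MHz > fs/2 = 25.625 MHz, folds to fs − 46.35 MHz = 4.9 MHz.
Distinct values: {2.65 MHz, 4.9 MHz, 16.95 MHz, 20.85 MHz}.

2.65 MHz, 4.9 MHz, 16.95 MHz, 20.85 MHz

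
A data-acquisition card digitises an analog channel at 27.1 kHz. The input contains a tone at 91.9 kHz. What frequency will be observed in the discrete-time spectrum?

10.6 kHz

91.9 kHz mod fs = 10.6 kHz.
10.6 kHz ≤ fs/2 = 13.55 kHz, appears at 10.6 kHz.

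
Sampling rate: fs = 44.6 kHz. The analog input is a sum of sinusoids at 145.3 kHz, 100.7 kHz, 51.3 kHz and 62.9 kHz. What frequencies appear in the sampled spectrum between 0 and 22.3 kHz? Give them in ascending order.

fs/2 = 22.3 kHz.
145.3 kHz mod fs = 11.5 kHz.
11.5 kHz ≤ fs/2 = 22.3 kHz, appears at 11.5 kHz.
100.7 kHz mod fs = 11.5 kHz.
11.5 kHz ≤ fs/2 = 22.3 kHz, appears at 11.5 kHz.
51.3 kHz mod fs = 6.7 kHz.
6.7 kHz ≤ fs/2 = 22.3 kHz, appears at 6.7 kHz.
62.9 kHz mod fs = 18.3 kHz.
18.3 kHz ≤ fs/2 = 22.3 kHz, appears at 18.3 kHz.
Distinct values: {6.7 kHz, 11.5 kHz, 18.3 kHz}.

6.7 kHz, 11.5 kHz, 18.3 kHz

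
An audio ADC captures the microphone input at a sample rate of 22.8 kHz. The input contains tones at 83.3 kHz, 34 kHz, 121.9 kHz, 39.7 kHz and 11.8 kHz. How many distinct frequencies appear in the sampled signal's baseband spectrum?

fs/2 = 11.4 kHz.
83.3 kHz mod fs = 14.9 kHz.
14.9 kHz > fs/2 = 11.4 kHz, folds to fs − 14.9 kHz = 7.9 kHz.
34 kHz mod fs = 11.2 kHz.
11.2 kHz ≤ fs/2 = 11.4 kHz, appears at 11.2 kHz.
121.9 kHz mod fs = 7.9 kHz.
7.9 kHz ≤ fs/2 = 11.4 kHz, appears at 7.9 kHz.
39.7 kHz mod fs = 16.9 kHz.
16.9 kHz > fs/2 = 11.4 kHz, folds to fs − 16.9 kHz = 5.9 kHz.
11.8 kHz > fs/2 = 11.4 kHz, folds to fs − 11.8 kHz = 11 kHz.
Distinct values: {5.9 kHz, 7.9 kHz, 11 kHz, 11.2 kHz} → 4.

4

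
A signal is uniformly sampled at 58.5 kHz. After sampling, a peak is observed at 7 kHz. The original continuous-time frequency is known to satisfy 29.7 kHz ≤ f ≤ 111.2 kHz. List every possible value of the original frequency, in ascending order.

51.5 kHz, 65.5 kHz, 110 kHz

Frequencies that alias to 7 kHz are k·fs ± 7 kHz for integer k ≥ 0.
k=0: 7 kHz.
k=1: 51.5 kHz, 65.5 kHz.
k=2: 110 kHz, 124 kHz.
k=3: 168.5 kHz, 182.5 kHz.
Within [29.7 kHz, 111.2 kHz]: 51.5 kHz, 65.5 kHz, 110 kHz.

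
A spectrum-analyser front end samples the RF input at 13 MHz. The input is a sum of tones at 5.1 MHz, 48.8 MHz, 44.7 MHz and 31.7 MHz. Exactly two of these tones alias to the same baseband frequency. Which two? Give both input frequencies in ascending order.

fs/2 = 6.5 MHz.
5.1 MHz ≤ fs/2 = 6.5 MHz, passes unchanged.
48.8 MHz mod fs = 9.8 MHz.
9.8 MHz > fs/2 = 6.5 MHz, folds to fs − 9.8 MHz = 3.2 MHz.
44.7 MHz mod fs = 5.7 MHz.
5.7 MHz ≤ fs/2 = 6.5 MHz, appears at 5.7 MHz.
31.7 MHz mod fs = 5.7 MHz.
5.7 MHz ≤ fs/2 = 6.5 MHz, appears at 5.7 MHz.
31.7 MHz and 44.7 MHz both map to 5.7 MHz.

31.7 MHz, 44.7 MHz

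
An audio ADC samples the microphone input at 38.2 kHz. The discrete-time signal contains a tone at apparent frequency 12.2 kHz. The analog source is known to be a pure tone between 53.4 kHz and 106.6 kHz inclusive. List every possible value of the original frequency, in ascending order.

64.2 kHz, 88.6 kHz, 102.4 kHz

Frequencies that alias to 12.2 kHz are k·fs ± 12.2 kHz for integer k ≥ 0.
k=0: 12.2 kHz.
k=1: 26 kHz, 50.4 kHz.
k=2: 64.2 kHz, 88.6 kHz.
k=3: 102.4 kHz, 126.8 kHz.
k=4: 140.6 kHz, 165 kHz.
Within [53.4 kHz, 106.6 kHz]: 64.2 kHz, 88.6 kHz, 102.4 kHz.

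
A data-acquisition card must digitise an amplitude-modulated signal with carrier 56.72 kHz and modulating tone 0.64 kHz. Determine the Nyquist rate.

AM sidebands sit at fc ± fm = 56.08 kHz and 57.36 kHz.
Highest-frequency component: 57.36 kHz.
Nyquist rate = 2 × 57.36 kHz = 114.72 kHz.

114.72 kHz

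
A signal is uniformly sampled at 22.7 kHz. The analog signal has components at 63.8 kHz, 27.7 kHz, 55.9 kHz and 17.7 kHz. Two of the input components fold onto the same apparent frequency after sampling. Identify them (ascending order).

17.7 kHz, 27.7 kHz

fs/2 = 11.35 kHz.
63.8 kHz mod fs = 18.4 kHz.
18.4 kHz > fs/2 = 11.35 kHz, folds to fs − 18.4 kHz = 4.3 kHz.
27.7 kHz mod fs = 5 kHz.
5 kHz ≤ fs/2 = 11.35 kHz, appears at 5 kHz.
55.9 kHz mod fs = 10.5 kHz.
10.5 kHz ≤ fs/2 = 11.35 kHz, appears at 10.5 kHz.
17.7 kHz > fs/2 = 11.35 kHz, folds to fs − 17.7 kHz = 5 kHz.
17.7 kHz and 27.7 kHz both map to 5 kHz.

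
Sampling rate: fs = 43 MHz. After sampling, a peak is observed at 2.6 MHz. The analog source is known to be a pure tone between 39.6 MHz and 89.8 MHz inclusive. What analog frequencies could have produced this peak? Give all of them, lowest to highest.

Frequencies that alias to 2.6 MHz are k·fs ± 2.6 MHz for integer k ≥ 0.
k=0: 2.6 MHz.
k=1: 40.4 MHz, 45.6 MHz.
k=2: 83.4 MHz, 88.6 MHz.
k=3: 126.4 MHz, 131.6 MHz.
Within [39.6 MHz, 89.8 MHz]: 40.4 MHz, 45.6 MHz, 83.4 MHz, 88.6 MHz.

40.4 MHz, 45.6 MHz, 83.4 MHz, 88.6 MHz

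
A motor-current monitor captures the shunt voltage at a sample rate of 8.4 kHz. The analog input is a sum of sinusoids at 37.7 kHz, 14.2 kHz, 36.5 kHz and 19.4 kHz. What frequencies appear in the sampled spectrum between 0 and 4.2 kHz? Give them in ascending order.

fs/2 = 4.2 kHz.
37.7 kHz mod fs = 4.1 kHz.
4.1 kHz ≤ fs/2 = 4.2 kHz, appears at 4.1 kHz.
14.2 kHz mod fs = 5.8 kHz.
5.8 kHz > fs/2 = 4.2 kHz, folds to fs − 5.8 kHz = 2.6 kHz.
36.5 kHz mod fs = 2.9 kHz.
2.9 kHz ≤ fs/2 = 4.2 kHz, appears at 2.9 kHz.
19.4 kHz mod fs = 2.6 kHz.
2.6 kHz ≤ fs/2 = 4.2 kHz, appears at 2.6 kHz.
Distinct values: {2.6 kHz, 2.9 kHz, 4.1 kHz}.

2.6 kHz, 2.9 kHz, 4.1 kHz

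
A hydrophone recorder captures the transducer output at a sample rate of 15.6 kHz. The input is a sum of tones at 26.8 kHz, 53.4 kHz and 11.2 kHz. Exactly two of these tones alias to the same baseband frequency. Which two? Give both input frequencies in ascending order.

11.2 kHz, 26.8 kHz

fs/2 = 7.8 kHz.
26.8 kHz mod fs = 11.2 kHz.
11.2 kHz > fs/2 = 7.8 kHz, folds to fs − 11.2 kHz = 4.4 kHz.
53.4 kHz mod fs = 6.6 kHz.
6.6 kHz ≤ fs/2 = 7.8 kHz, appears at 6.6 kHz.
11.2 kHz > fs/2 = 7.8 kHz, folds to fs − 11.2 kHz = 4.4 kHz.
11.2 kHz and 26.8 kHz both map to 4.4 kHz.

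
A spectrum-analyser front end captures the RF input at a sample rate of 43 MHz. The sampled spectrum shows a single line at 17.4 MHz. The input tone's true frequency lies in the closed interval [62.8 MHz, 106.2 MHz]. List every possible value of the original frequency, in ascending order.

68.6 MHz, 103.4 MHz

Frequencies that alias to 17.4 MHz are k·fs ± 17.4 MHz for integer k ≥ 0.
k=0: 17.4 MHz.
k=1: 25.6 MHz, 60.4 MHz.
k=2: 68.6 MHz, 103.4 MHz.
k=3: 111.6 MHz, 146.4 MHz.
Within [62.8 MHz, 106.2 MHz]: 68.6 MHz, 103.4 MHz.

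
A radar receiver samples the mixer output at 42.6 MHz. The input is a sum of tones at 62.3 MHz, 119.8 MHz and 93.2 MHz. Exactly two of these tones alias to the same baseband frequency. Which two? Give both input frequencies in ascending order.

93.2 MHz, 119.8 MHz

fs/2 = 21.3 MHz.
62.3 MHz mod fs = 19.7 MHz.
19.7 MHz ≤ fs/2 = 21.3 MHz, appears at 19.7 MHz.
119.8 MHz mod fs = 34.6 MHz.
34.6 MHz > fs/2 = 21.3 MHz, folds to fs − 34.6 MHz = 8 MHz.
93.2 MHz mod fs = 8 MHz.
8 MHz ≤ fs/2 = 21.3 MHz, appears at 8 MHz.
93.2 MHz and 119.8 MHz both map to 8 MHz.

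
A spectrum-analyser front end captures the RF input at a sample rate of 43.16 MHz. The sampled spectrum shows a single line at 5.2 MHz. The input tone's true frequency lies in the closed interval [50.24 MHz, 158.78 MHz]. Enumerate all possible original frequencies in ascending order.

Frequencies that alias to 5.2 MHz are k·fs ± 5.2 MHz for integer k ≥ 0.
k=0: 5.2 MHz.
k=1: 37.96 MHz, 48.36 MHz.
k=2: 81.12 MHz, 91.52 MHz.
k=3: 124.28 MHz, 134.68 MHz.
k=4: 167.44 MHz, 177.84 MHz.
Within [50.24 MHz, 158.78 MHz]: 81.12 MHz, 91.52 MHz, 124.28 MHz, 134.68 MHz.

81.12 MHz, 91.52 MHz, 124.28 MHz, 134.68 MHz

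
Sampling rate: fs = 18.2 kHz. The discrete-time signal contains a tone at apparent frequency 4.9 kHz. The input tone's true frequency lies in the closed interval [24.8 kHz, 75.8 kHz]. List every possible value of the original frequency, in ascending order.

31.5 kHz, 41.3 kHz, 49.7 kHz, 59.5 kHz, 67.9 kHz

Frequencies that alias to 4.9 kHz are k·fs ± 4.9 kHz for integer k ≥ 0.
k=0: 4.9 kHz.
k=1: 13.3 kHz, 23.1 kHz.
k=2: 31.5 kHz, 41.3 kHz.
k=3: 49.7 kHz, 59.5 kHz.
k=4: 67.9 kHz, 77.7 kHz.
k=5: 86.1 kHz, 95.9 kHz.
Within [24.8 kHz, 75.8 kHz]: 31.5 kHz, 41.3 kHz, 49.7 kHz, 59.5 kHz, 67.9 kHz.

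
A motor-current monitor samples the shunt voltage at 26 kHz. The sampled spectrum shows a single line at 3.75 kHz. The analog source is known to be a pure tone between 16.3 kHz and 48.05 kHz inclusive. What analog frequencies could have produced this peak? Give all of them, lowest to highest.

22.25 kHz, 29.75 kHz

Frequencies that alias to 3.75 kHz are k·fs ± 3.75 kHz for integer k ≥ 0.
k=0: 3.75 kHz.
k=1: 22.25 kHz, 29.75 kHz.
k=2: 48.25 kHz, 55.75 kHz.
Within [16.3 kHz, 48.05 kHz]: 22.25 kHz, 29.75 kHz.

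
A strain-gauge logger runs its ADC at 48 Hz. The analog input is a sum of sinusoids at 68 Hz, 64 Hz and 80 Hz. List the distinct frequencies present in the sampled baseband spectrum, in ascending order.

fs/2 = 24 Hz.
68 Hz mod fs = 20 Hz.
20 Hz ≤ fs/2 = 24 Hz, appears at 20 Hz.
64 Hz mod fs = 16 Hz.
16 Hz ≤ fs/2 = 24 Hz, appears at 16 Hz.
80 Hz mod fs = 32 Hz.
32 Hz > fs/2 = 24 Hz, folds to fs − 32 Hz = 16 Hz.
Distinct values: {16 Hz, 20 Hz}.

16 Hz, 20 Hz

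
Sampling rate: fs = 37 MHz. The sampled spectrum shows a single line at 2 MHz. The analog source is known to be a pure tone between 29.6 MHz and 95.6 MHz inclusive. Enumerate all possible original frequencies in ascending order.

Frequencies that alias to 2 MHz are k·fs ± 2 MHz for integer k ≥ 0.
k=0: 2 MHz.
k=1: 35 MHz, 39 MHz.
k=2: 72 MHz, 76 MHz.
k=3: 109 MHz, 113 MHz.
Within [29.6 MHz, 95.6 MHz]: 35 MHz, 39 MHz, 72 MHz, 76 MHz.

35 MHz, 39 MHz, 72 MHz, 76 MHz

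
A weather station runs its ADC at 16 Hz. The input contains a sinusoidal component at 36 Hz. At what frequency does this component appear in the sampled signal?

4 Hz

36 Hz mod fs = 4 Hz.
4 Hz ≤ fs/2 = 8 Hz, appears at 4 Hz.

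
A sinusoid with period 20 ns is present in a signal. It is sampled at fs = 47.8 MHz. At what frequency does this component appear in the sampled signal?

2.2 MHz

T = 20 ns → f = 1/T = 50 MHz.
50 MHz mod fs = 2.2 MHz.
2.2 MHz ≤ fs/2 = 23.9 MHz, appears at 2.2 MHz.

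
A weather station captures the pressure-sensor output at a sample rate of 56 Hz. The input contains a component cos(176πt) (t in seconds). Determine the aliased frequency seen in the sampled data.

ω = 176π rad/s → f = ω/(2π) = 88 Hz.
88 Hz mod fs = 32 Hz.
32 Hz > fs/2 = 28 Hz, folds to fs − 32 Hz = 24 Hz.

24 Hz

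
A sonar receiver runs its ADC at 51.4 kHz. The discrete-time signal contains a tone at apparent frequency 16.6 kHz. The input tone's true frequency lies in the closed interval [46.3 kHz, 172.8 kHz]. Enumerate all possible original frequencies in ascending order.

Frequencies that alias to 16.6 kHz are k·fs ± 16.6 kHz for integer k ≥ 0.
k=0: 16.6 kHz.
k=1: 34.8 kHz, 68 kHz.
k=2: 86.2 kHz, 119.4 kHz.
k=3: 137.6 kHz, 170.8 kHz.
k=4: 189 kHz, 222.2 kHz.
Within [46.3 kHz, 172.8 kHz]: 68 kHz, 86.2 kHz, 119.4 kHz, 137.6 kHz, 170.8 kHz.

68 kHz, 86.2 kHz, 119.4 kHz, 137.6 kHz, 170.8 kHz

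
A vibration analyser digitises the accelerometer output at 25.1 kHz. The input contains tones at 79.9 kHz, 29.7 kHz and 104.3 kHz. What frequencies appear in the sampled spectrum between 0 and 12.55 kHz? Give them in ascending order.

3.9 kHz, 4.6 kHz

fs/2 = 12.55 kHz.
79.9 kHz mod fs = 4.6 kHz.
4.6 kHz ≤ fs/2 = 12.55 kHz, appears at 4.6 kHz.
29.7 kHz mod fs = 4.6 kHz.
4.6 kHz ≤ fs/2 = 12.55 kHz, appears at 4.6 kHz.
104.3 kHz mod fs = 3.9 kHz.
3.9 kHz ≤ fs/2 = 12.55 kHz, appears at 3.9 kHz.
Distinct values: {3.9 kHz, 4.6 kHz}.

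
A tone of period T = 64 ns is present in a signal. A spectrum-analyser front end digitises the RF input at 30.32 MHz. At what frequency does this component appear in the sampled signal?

T = 64 ns → f = 1/T = 15.625 MHz.
15.625 MHz > fs/2 = 15.16 MHz, folds to fs − 15.625 MHz = 14.695 MHz.

14.695 MHz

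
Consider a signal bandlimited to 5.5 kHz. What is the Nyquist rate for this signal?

Nyquist rate = 2 × 5.5 kHz = 11 kHz.

11 kHz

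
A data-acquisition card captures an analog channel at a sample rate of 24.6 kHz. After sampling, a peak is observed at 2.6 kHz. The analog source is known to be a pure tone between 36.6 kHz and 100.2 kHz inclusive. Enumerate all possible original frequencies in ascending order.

Frequencies that alias to 2.6 kHz are k·fs ± 2.6 kHz for integer k ≥ 0.
k=0: 2.6 kHz.
k=1: 22 kHz, 27.2 kHz.
k=2: 46.6 kHz, 51.8 kHz.
k=3: 71.2 kHz, 76.4 kHz.
k=4: 95.8 kHz, 101 kHz.
k=5: 120.4 kHz, 125.6 kHz.
Within [36.6 kHz, 100.2 kHz]: 46.6 kHz, 51.8 kHz, 71.2 kHz, 76.4 kHz, 95.8 kHz.

46.6 kHz, 51.8 kHz, 71.2 kHz, 76.4 kHz, 95.8 kHz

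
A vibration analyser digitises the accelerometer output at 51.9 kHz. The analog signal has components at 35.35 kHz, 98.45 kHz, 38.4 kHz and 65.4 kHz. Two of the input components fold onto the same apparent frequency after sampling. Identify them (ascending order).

fs/2 = 25.95 kHz.
35.35 kHz > fs/2 = 25.95 kHz, folds to fs − 35.35 kHz = 16.55 kHz.
98.45 kHz mod fs = 46.55 kHz.
46.55 kHz > fs/2 = 25.95 kHz, folds to fs − 46.55 kHz = 5.35 kHz.
38.4 kHz > fs/2 = 25.95 kHz, folds to fs − 38.4 kHz = 13.5 kHz.
65.4 kHz mod fs = 13.5 kHz.
13.5 kHz ≤ fs/2 = 25.95 kHz, appears at 13.5 kHz.
38.4 kHz and 65.4 kHz both map to 13.5 kHz.

38.4 kHz, 65.4 kHz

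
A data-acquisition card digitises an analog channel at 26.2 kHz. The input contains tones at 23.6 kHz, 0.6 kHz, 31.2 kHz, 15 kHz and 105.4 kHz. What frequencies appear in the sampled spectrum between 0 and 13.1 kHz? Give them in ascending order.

0.6 kHz, 2.6 kHz, 5 kHz, 11.2 kHz

fs/2 = 13.1 kHz.
23.6 kHz > fs/2 = 13.1 kHz, folds to fs − 23.6 kHz = 2.6 kHz.
0.6 kHz ≤ fs/2 = 13.1 kHz, passes unchanged.
31.2 kHz mod fs = 5 kHz.
5 kHz ≤ fs/2 = 13.1 kHz, appears at 5 kHz.
15 kHz > fs/2 = 13.1 kHz, folds to fs − 15 kHz = 11.2 kHz.
105.4 kHz mod fs = 0.6 kHz.
0.6 kHz ≤ fs/2 = 13.1 kHz, appears at 0.6 kHz.
Distinct values: {0.6 kHz, 2.6 kHz, 5 kHz, 11.2 kHz}.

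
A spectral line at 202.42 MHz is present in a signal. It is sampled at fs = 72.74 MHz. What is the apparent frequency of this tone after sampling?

15.8 MHz

202.42 MHz mod fs = 56.94 MHz.
56.94 MHz > fs/2 = 36.37 MHz, folds to fs − 56.94 MHz = 15.8 MHz.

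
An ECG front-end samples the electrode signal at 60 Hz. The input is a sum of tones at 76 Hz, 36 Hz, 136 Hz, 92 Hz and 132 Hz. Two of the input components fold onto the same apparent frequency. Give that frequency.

16 Hz

fs/2 = 30 Hz.
76 Hz mod fs = 16 Hz.
16 Hz ≤ fs/2 = 30 Hz, appears at 16 Hz.
36 Hz > fs/2 = 30 Hz, folds to fs − 36 Hz = 24 Hz.
136 Hz mod fs = 16 Hz.
16 Hz ≤ fs/2 = 30 Hz, appears at 16 Hz.
92 Hz mod fs = 32 Hz.
32 Hz > fs/2 = 30 Hz, folds to fs − 32 Hz = 28 Hz.
132 Hz mod fs = 12 Hz.
12 Hz ≤ fs/2 = 30 Hz, appears at 12 Hz.
76 Hz and 136 Hz both map to 16 Hz.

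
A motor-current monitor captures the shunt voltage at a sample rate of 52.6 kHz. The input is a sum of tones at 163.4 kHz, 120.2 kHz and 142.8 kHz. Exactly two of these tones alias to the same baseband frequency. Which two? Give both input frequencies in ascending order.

120.2 kHz, 142.8 kHz

fs/2 = 26.3 kHz.
163.4 kHz mod fs = 5.6 kHz.
5.6 kHz ≤ fs/2 = 26.3 kHz, appears at 5.6 kHz.
120.2 kHz mod fs = 15 kHz.
15 kHz ≤ fs/2 = 26.3 kHz, appears at 15 kHz.
142.8 kHz mod fs = 37.6 kHz.
37.6 kHz > fs/2 = 26.3 kHz, folds to fs − 37.6 kHz = 15 kHz.
120.2 kHz and 142.8 kHz both map to 15 kHz.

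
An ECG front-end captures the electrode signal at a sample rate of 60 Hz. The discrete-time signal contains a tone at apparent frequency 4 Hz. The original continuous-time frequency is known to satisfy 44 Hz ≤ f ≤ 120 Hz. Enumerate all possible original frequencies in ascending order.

Frequencies that alias to 4 Hz are k·fs ± 4 Hz for integer k ≥ 0.
k=0: 4 Hz.
k=1: 56 Hz, 64 Hz.
k=2: 116 Hz, 124 Hz.
k=3: 176 Hz, 184 Hz.
Within [44 Hz, 120 Hz]: 56 Hz, 64 Hz, 116 Hz.

56 Hz, 64 Hz, 116 Hz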